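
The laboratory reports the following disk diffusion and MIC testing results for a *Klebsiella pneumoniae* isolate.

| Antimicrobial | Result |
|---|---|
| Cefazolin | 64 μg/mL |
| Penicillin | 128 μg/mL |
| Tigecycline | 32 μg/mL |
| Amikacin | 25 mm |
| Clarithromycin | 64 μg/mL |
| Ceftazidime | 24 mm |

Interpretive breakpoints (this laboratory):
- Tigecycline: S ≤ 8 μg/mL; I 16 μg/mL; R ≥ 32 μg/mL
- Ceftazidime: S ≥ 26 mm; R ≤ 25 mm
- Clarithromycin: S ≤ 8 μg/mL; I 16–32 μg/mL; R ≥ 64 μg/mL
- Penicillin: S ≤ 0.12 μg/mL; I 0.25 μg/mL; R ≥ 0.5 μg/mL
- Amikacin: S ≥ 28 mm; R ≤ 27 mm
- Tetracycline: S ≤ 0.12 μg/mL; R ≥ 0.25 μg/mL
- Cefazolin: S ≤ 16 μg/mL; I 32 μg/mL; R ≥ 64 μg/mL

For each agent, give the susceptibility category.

Cefazolin 64 μg/mL: ≥ 64 μg/mL — resistant
Penicillin (128 μg/mL) ≥ 0.5 μg/mL — resistant
Tigecycline (32 μg/mL) ≥ 32 μg/mL ⇒ R
Amikacin: 25 mm is ≤ 27 mm — R
Clarithromycin: 64 μg/mL is ≥ 64 μg/mL → resistant
Ceftazidime (24 mm) ≤ 25 mm — R

R, R, R, R, R, R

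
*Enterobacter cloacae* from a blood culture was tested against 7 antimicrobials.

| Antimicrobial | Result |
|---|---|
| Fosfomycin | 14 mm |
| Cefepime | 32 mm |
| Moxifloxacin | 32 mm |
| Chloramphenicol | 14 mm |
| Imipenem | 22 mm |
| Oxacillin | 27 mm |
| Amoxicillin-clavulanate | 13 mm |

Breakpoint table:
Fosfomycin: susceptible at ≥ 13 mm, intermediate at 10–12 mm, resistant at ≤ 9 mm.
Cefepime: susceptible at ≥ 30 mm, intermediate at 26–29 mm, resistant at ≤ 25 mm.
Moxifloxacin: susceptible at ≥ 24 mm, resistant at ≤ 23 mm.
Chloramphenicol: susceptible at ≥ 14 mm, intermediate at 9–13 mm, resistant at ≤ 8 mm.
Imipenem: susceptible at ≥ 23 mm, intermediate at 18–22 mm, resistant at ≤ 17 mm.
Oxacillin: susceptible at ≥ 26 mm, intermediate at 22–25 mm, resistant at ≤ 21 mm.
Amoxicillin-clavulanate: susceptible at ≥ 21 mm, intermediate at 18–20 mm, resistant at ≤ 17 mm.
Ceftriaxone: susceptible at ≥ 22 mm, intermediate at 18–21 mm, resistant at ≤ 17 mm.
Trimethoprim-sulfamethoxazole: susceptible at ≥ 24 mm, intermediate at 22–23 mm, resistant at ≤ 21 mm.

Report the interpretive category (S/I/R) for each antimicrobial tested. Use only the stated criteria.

S, S, S, S, I, S, R

Fosfomycin (14 mm) ≥ 13 mm — S
Cefepime: 32 mm is ≥ 30 mm → susceptible
Moxifloxacin: 32 mm is ≥ 24 mm → Susceptible
Chloramphenicol: 14 mm is ≥ 14 mm → S
Imipenem 22 mm: in 18–22 mm — Intermediate
Oxacillin 27 mm: ≥ 26 mm ⇒ susceptible
Amoxicillin-clavulanate (13 mm) ≤ 17 mm → Resistant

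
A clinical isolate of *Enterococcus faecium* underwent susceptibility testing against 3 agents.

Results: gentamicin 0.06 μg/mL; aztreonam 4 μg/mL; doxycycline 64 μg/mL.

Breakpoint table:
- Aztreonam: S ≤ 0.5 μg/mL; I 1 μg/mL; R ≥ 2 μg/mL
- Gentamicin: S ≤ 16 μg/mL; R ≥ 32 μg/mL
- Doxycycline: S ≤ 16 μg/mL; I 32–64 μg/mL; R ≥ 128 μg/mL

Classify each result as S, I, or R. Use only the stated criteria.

S, R, I

Gentamicin (0.06 μg/mL) ≤ 16 μg/mL — S
Aztreonam: 4 μg/mL is ≥ 2 μg/mL → R
Doxycycline: 64 μg/mL is in 32–64 μg/mL — I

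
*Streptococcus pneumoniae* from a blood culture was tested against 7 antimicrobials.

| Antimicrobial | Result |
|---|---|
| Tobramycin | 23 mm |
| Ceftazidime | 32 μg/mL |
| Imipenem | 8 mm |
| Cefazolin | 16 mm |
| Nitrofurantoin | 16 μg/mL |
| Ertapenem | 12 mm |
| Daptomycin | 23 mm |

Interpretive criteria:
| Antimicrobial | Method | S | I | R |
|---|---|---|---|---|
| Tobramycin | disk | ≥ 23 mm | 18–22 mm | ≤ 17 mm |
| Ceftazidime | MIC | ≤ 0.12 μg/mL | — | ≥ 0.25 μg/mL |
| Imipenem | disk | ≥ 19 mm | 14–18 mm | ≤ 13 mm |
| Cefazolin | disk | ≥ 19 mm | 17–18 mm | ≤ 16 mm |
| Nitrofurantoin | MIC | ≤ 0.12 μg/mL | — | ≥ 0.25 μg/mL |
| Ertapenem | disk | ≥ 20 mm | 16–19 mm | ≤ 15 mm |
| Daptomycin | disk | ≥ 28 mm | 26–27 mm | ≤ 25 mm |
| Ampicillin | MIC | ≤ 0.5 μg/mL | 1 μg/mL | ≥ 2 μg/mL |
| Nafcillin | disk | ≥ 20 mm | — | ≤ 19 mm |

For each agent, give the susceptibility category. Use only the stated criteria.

S, R, R, R, R, R, R

Tobramycin 23 mm: ≥ 23 mm ⇒ susceptible
Ceftazidime (32 μg/mL) ≥ 0.25 μg/mL — resistant
Imipenem: 8 mm is ≤ 13 mm — R
Cefazolin: 16 mm is ≤ 16 mm — R
Nitrofurantoin 16 μg/mL: ≥ 0.25 μg/mL — R
Ertapenem (12 mm) ≤ 15 mm — resistant
Daptomycin: 23 mm is ≤ 25 mm — Resistant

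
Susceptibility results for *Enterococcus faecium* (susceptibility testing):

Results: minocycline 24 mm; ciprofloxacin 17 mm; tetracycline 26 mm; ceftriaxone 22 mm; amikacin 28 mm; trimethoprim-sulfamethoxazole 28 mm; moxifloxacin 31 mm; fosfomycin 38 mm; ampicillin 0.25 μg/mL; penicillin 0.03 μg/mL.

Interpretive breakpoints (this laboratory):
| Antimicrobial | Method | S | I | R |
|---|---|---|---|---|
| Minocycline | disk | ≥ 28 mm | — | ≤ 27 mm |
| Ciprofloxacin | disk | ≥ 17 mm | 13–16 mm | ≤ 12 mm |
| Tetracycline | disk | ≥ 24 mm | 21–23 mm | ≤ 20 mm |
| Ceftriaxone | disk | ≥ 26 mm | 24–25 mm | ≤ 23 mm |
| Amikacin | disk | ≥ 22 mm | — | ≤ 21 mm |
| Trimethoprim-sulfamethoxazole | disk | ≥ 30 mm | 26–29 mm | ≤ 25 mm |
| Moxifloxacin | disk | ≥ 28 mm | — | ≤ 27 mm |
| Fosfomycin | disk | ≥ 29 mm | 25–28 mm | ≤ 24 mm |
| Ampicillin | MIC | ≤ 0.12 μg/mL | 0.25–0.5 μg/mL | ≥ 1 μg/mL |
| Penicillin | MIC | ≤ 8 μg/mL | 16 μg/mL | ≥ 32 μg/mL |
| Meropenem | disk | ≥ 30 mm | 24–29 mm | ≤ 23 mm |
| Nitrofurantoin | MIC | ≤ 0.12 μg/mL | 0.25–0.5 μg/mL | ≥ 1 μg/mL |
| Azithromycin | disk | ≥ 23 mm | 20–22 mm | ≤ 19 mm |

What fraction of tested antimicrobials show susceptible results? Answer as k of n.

6 of 10

Minocycline (24 mm) ≤ 27 mm → resistant
Ciprofloxacin (17 mm) ≥ 17 mm → susceptible
Tetracycline 26 mm: ≥ 24 mm → S
Ceftriaxone (22 mm) ≤ 23 mm — Resistant
Amikacin 28 mm: ≥ 22 mm ⇒ S
Trimethoprim-sulfamethoxazole 28 mm: in 26–29 mm ⇒ intermediate
Moxifloxacin 31 mm: ≥ 28 mm — S
Fosfomycin 38 mm: ≥ 29 mm ⇒ susceptible
Ampicillin: 0.25 μg/mL is in 0.25–0.5 μg/mL — Intermediate
Penicillin: 0.03 μg/mL is ≤ 8 μg/mL ⇒ Susceptible
Susceptible: 6/10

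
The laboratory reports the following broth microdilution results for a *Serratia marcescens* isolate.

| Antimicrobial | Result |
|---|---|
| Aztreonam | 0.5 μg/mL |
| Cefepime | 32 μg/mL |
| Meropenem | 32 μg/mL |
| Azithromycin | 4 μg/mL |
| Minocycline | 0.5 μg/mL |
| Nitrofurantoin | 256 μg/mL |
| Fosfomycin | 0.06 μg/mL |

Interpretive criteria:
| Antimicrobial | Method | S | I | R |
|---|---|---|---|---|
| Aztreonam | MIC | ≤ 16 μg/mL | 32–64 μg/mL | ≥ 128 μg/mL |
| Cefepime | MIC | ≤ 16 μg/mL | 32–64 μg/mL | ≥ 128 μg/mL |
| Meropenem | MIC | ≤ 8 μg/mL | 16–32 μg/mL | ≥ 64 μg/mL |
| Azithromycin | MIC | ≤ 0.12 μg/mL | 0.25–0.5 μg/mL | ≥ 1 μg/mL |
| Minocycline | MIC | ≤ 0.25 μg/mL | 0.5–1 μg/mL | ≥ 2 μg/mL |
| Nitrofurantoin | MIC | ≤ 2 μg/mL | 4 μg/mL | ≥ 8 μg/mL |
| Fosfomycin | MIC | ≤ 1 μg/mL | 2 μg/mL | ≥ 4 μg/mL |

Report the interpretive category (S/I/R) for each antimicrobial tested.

S, I, I, R, I, R, S

Aztreonam 0.5 μg/mL: ≤ 16 μg/mL → Susceptible
Cefepime 32 μg/mL: in 32–64 μg/mL — intermediate
Meropenem (32 μg/mL) in 16–32 μg/mL — I
Azithromycin (4 μg/mL) ≥ 1 μg/mL ⇒ resistant
Minocycline: 0.5 μg/mL is in 0.5–1 μg/mL — intermediate
Nitrofurantoin 256 μg/mL: ≥ 8 μg/mL — resistant
Fosfomycin: 0.06 μg/mL is ≤ 1 μg/mL → Susceptible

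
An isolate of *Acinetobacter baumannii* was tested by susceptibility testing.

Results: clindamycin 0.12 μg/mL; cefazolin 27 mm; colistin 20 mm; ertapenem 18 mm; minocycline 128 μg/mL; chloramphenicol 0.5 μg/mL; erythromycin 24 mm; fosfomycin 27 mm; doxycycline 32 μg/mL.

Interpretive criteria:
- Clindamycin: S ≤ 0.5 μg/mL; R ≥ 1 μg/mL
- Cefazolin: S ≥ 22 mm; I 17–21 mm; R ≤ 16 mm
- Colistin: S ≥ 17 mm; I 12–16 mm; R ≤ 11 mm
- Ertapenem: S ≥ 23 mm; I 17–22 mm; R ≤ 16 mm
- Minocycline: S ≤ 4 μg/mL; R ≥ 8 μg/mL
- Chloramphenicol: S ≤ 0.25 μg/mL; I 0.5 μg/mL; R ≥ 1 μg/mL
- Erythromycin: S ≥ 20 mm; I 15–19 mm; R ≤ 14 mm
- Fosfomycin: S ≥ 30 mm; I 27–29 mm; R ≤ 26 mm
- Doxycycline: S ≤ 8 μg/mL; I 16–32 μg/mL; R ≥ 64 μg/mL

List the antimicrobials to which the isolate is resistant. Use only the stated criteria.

Clindamycin 0.12 μg/mL: ≤ 0.5 μg/mL → susceptible
Cefazolin: 27 mm is ≥ 22 mm → susceptible
Colistin (20 mm) ≥ 17 mm ⇒ Susceptible
Ertapenem: 18 mm is in 17–22 mm → Intermediate
Minocycline 128 μg/mL: ≥ 8 μg/mL — Resistant
Chloramphenicol 0.5 μg/mL: = 0.5 μg/mL — I
Erythromycin 24 mm: ≥ 20 mm → susceptible
Fosfomycin: 27 mm is in 27–29 mm → Intermediate
Doxycycline (32 μg/mL) in 16–32 μg/mL → I

minocycline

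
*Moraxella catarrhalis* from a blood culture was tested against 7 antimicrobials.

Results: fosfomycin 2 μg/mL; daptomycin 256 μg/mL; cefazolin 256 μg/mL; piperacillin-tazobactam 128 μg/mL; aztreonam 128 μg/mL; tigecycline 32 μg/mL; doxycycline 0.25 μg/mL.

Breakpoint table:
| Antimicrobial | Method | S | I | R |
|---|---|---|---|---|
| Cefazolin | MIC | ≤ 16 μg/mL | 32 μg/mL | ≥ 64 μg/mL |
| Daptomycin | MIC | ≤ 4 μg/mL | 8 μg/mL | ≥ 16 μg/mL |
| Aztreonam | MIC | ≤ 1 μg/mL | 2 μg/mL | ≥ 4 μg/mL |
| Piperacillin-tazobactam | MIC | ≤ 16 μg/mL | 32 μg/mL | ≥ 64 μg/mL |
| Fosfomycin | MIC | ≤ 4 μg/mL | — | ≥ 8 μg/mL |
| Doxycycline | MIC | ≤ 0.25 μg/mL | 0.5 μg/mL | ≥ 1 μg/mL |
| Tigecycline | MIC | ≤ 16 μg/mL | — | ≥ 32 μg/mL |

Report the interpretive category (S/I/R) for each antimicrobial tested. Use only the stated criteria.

S, R, R, R, R, R, S

Fosfomycin (2 μg/mL) ≤ 4 μg/mL — Susceptible
Daptomycin: 256 μg/mL is ≥ 16 μg/mL ⇒ Resistant
Cefazolin (256 μg/mL) ≥ 64 μg/mL — Resistant
Piperacillin-tazobactam (128 μg/mL) ≥ 64 μg/mL ⇒ R
Aztreonam: 128 μg/mL is ≥ 4 μg/mL — R
Tigecycline (32 μg/mL) ≥ 32 μg/mL — Resistant
Doxycycline: 0.25 μg/mL is ≤ 0.25 μg/mL → Susceptible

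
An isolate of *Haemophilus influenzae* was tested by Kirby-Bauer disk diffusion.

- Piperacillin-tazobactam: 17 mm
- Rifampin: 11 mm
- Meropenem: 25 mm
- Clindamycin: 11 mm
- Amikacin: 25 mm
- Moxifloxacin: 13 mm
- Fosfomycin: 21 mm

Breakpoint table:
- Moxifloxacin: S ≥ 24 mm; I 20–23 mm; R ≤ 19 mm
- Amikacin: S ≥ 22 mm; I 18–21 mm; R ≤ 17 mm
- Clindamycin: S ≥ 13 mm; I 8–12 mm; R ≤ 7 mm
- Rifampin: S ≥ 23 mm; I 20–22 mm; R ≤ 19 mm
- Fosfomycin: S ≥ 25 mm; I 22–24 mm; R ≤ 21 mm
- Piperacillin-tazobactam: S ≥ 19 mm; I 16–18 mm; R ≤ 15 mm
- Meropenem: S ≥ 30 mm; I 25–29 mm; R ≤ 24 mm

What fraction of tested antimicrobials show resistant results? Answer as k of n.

3 of 7

Piperacillin-tazobactam 17 mm: in 16–18 mm → Intermediate
Rifampin 11 mm: ≤ 19 mm → Resistant
Meropenem: 25 mm is in 25–29 mm → I
Clindamycin 11 mm: in 8–12 mm ⇒ I
Amikacin 25 mm: ≥ 22 mm — S
Moxifloxacin 13 mm: ≤ 19 mm ⇒ R
Fosfomycin (21 mm) ≤ 21 mm ⇒ R
Resistant: 3/7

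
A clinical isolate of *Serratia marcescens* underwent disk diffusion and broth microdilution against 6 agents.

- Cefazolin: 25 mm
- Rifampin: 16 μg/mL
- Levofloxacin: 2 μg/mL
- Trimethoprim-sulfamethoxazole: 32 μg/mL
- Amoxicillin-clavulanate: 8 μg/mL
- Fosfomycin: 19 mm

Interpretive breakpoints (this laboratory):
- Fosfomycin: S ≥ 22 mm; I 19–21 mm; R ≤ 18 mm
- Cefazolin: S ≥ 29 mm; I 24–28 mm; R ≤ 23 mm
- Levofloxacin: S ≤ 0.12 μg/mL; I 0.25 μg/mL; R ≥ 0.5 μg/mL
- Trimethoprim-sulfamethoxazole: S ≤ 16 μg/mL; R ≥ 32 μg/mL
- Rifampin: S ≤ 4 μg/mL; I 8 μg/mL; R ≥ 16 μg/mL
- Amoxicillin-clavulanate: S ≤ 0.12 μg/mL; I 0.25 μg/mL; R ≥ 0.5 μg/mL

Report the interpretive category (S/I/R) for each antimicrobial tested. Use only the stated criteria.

Cefazolin 25 mm: in 24–28 mm ⇒ intermediate
Rifampin (16 μg/mL) ≥ 16 μg/mL — R
Levofloxacin (2 μg/mL) ≥ 0.5 μg/mL → resistant
Trimethoprim-sulfamethoxazole: 32 μg/mL is ≥ 32 μg/mL — resistant
Amoxicillin-clavulanate: 8 μg/mL is ≥ 0.5 μg/mL ⇒ Resistant
Fosfomycin: 19 mm is in 19–21 mm ⇒ I

I, R, R, R, R, I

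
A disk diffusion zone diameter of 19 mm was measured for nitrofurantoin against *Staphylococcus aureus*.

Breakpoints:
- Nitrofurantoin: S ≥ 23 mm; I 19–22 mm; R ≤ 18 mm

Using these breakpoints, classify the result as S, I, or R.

Nitrofurantoin 19 mm: in 19–22 mm — I

Intermediate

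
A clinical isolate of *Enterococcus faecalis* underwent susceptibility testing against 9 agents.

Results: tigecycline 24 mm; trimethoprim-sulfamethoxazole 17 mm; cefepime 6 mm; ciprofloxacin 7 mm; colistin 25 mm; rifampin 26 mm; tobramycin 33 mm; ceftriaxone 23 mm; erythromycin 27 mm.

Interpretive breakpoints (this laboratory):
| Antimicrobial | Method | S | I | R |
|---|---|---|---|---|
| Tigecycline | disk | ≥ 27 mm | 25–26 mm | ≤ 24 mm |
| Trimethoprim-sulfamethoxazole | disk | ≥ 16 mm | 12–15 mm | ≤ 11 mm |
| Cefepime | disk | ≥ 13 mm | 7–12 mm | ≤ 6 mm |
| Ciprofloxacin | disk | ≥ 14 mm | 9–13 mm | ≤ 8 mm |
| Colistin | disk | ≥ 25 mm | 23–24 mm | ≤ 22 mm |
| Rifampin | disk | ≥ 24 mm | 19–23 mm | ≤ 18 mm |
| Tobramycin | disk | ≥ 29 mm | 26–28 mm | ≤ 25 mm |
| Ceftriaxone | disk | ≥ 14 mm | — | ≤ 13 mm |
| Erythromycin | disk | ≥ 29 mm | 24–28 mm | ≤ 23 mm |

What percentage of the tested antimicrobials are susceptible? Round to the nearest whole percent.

56%

Tigecycline 24 mm: ≤ 24 mm → resistant
Trimethoprim-sulfamethoxazole (17 mm) ≥ 16 mm ⇒ susceptible
Cefepime (6 mm) ≤ 6 mm → resistant
Ciprofloxacin 7 mm: ≤ 8 mm ⇒ R
Colistin (25 mm) ≥ 25 mm — Susceptible
Rifampin 26 mm: ≥ 24 mm → Susceptible
Tobramycin 33 mm: ≥ 29 mm ⇒ S
Ceftriaxone: 23 mm is ≥ 14 mm — S
Erythromycin: 27 mm is in 24–28 mm ⇒ Intermediate
Susceptible: 5/9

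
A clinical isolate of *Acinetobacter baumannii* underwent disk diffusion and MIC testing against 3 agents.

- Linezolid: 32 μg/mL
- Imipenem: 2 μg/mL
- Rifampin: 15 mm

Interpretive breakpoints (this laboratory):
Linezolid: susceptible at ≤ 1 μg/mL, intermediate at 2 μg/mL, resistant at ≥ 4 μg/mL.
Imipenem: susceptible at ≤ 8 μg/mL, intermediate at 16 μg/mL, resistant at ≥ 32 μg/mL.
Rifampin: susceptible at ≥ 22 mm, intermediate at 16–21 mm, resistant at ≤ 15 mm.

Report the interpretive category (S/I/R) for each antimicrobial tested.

R, S, R

Linezolid 32 μg/mL: ≥ 4 μg/mL ⇒ resistant
Imipenem: 2 μg/mL is ≤ 8 μg/mL ⇒ susceptible
Rifampin (15 mm) ≤ 15 mm → Resistant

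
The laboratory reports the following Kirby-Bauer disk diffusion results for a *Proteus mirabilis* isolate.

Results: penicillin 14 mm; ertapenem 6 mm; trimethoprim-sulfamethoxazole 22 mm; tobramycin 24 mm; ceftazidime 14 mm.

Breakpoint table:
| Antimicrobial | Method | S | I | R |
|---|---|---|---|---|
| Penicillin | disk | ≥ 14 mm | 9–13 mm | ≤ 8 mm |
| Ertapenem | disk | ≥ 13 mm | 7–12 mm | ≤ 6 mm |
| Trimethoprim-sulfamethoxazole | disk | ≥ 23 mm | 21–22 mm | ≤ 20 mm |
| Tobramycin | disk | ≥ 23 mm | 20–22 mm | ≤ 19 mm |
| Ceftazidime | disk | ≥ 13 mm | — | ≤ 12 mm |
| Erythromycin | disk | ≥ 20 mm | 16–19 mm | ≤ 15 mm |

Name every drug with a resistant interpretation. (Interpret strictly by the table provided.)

Penicillin (14 mm) ≥ 14 mm — S
Ertapenem (6 mm) ≤ 6 mm ⇒ Resistant
Trimethoprim-sulfamethoxazole: 22 mm is in 21–22 mm ⇒ Intermediate
Tobramycin 24 mm: ≥ 23 mm ⇒ S
Ceftazidime (14 mm) ≥ 13 mm — S

ertapenem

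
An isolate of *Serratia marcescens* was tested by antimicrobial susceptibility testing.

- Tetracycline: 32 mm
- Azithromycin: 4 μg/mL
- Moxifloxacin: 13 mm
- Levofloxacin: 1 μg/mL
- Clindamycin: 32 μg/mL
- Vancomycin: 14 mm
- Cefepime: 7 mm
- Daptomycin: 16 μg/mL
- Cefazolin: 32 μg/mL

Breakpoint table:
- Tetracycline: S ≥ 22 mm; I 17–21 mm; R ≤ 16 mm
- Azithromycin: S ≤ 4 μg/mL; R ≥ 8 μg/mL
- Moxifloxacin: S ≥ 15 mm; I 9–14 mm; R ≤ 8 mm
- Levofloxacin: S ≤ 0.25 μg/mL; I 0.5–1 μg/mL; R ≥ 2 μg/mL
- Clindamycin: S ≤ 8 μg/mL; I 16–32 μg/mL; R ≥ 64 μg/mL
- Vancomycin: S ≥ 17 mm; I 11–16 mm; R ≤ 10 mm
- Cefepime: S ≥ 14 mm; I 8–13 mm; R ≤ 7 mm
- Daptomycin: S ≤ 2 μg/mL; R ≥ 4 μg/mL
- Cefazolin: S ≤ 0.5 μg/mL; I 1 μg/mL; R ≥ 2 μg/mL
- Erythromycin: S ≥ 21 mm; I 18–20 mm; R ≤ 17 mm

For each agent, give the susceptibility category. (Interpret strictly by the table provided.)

S, S, I, I, I, I, R, R, R

Tetracycline 32 mm: ≥ 22 mm → S
Azithromycin: 4 μg/mL is ≤ 4 μg/mL ⇒ Susceptible
Moxifloxacin: 13 mm is in 9–14 mm → I
Levofloxacin (1 μg/mL) in 0.5–1 μg/mL ⇒ I
Clindamycin 32 μg/mL: in 16–32 μg/mL → I
Vancomycin (14 mm) in 11–16 mm ⇒ I
Cefepime: 7 mm is ≤ 7 mm — resistant
Daptomycin (16 μg/mL) ≥ 4 μg/mL → R
Cefazolin: 32 μg/mL is ≥ 2 μg/mL ⇒ R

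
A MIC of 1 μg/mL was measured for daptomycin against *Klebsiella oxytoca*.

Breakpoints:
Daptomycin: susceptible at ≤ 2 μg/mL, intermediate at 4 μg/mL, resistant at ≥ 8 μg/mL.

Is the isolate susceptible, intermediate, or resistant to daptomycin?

S

Daptomycin (1 μg/mL) ≤ 2 μg/mL → S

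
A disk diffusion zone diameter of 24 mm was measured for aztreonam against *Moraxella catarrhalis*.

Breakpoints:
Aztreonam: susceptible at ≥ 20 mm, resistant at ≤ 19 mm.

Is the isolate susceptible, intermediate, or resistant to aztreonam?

Aztreonam: 24 mm is ≥ 20 mm ⇒ S

Susceptible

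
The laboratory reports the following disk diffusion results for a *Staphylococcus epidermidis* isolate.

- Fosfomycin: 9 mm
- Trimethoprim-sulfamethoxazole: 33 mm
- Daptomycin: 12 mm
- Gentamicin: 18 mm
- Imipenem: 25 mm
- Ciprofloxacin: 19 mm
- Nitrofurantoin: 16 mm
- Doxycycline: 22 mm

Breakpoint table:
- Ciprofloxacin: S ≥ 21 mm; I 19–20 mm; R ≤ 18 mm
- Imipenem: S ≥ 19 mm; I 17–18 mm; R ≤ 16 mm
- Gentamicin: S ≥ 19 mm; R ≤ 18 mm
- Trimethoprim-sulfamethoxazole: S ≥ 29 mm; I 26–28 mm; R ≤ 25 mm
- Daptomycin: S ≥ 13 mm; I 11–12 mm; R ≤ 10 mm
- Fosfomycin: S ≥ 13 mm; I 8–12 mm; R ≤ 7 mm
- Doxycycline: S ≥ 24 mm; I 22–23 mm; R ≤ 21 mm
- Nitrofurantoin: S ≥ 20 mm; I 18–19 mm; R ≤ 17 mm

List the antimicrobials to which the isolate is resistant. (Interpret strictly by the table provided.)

gentamicin, nitrofurantoin

Fosfomycin: 9 mm is in 8–12 mm ⇒ intermediate
Trimethoprim-sulfamethoxazole: 33 mm is ≥ 29 mm → S
Daptomycin 12 mm: in 11–12 mm → Intermediate
Gentamicin: 18 mm is ≤ 18 mm ⇒ Resistant
Imipenem 25 mm: ≥ 19 mm — Susceptible
Ciprofloxacin 19 mm: in 19–20 mm → Intermediate
Nitrofurantoin 16 mm: ≤ 17 mm — R
Doxycycline: 22 mm is in 22–23 mm — I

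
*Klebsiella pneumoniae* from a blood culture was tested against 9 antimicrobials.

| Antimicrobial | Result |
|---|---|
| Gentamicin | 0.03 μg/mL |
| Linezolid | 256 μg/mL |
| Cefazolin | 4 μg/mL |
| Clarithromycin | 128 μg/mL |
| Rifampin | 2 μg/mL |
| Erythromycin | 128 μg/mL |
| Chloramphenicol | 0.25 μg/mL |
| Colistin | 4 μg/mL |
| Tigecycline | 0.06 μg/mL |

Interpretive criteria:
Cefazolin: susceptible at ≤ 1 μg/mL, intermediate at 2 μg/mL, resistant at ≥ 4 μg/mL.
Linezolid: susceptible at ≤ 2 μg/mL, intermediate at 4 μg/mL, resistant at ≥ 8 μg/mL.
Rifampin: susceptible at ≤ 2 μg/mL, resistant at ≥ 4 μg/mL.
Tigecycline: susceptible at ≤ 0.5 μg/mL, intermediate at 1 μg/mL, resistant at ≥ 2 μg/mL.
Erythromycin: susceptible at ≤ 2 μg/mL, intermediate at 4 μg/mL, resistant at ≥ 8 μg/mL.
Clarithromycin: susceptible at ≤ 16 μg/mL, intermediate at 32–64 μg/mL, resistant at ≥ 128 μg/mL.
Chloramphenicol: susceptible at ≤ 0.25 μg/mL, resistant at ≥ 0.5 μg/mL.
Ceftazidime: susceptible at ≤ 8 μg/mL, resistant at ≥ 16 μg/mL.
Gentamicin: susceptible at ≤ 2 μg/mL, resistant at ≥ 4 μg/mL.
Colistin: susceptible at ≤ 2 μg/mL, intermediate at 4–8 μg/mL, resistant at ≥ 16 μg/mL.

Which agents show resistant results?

linezolid, cefazolin, clarithromycin, erythromycin

Gentamicin 0.03 μg/mL: ≤ 2 μg/mL ⇒ Susceptible
Linezolid: 256 μg/mL is ≥ 8 μg/mL — resistant
Cefazolin (4 μg/mL) ≥ 4 μg/mL → resistant
Clarithromycin: 128 μg/mL is ≥ 128 μg/mL → resistant
Rifampin (2 μg/mL) ≤ 2 μg/mL — S
Erythromycin (128 μg/mL) ≥ 8 μg/mL — Resistant
Chloramphenicol (0.25 μg/mL) ≤ 0.25 μg/mL → Susceptible
Colistin: 4 μg/mL is in 4–8 μg/mL ⇒ Intermediate
Tigecycline: 0.06 μg/mL is ≤ 0.5 μg/mL → S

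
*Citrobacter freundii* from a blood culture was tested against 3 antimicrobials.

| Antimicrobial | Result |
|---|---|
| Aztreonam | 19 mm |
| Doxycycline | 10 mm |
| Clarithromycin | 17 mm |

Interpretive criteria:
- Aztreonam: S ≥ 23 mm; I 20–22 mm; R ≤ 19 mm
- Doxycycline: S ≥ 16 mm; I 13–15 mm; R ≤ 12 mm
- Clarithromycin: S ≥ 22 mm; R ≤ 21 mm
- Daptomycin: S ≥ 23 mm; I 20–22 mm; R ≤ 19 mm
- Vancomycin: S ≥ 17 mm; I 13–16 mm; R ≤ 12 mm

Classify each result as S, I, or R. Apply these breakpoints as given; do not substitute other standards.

Aztreonam: 19 mm is ≤ 19 mm → resistant
Doxycycline 10 mm: ≤ 12 mm → resistant
Clarithromycin (17 mm) ≤ 21 mm → resistant

R, R, R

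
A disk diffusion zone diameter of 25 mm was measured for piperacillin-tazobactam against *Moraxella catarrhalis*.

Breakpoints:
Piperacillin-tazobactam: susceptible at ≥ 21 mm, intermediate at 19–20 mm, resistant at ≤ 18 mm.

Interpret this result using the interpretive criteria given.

Piperacillin-tazobactam (25 mm) ≥ 21 mm ⇒ susceptible

Susceptible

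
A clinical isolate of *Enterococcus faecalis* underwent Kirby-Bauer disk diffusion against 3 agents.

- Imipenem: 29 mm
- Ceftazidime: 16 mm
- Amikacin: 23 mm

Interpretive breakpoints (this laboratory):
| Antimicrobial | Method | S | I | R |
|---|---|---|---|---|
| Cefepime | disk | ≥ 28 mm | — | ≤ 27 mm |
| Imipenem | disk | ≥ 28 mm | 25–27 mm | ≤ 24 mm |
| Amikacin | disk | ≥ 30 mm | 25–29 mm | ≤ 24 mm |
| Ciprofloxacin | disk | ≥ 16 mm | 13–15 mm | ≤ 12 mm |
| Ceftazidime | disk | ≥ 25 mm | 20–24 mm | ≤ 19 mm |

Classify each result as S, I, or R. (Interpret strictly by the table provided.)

Imipenem (29 mm) ≥ 28 mm → Susceptible
Ceftazidime: 16 mm is ≤ 19 mm → R
Amikacin: 23 mm is ≤ 24 mm — Resistant

S, R, R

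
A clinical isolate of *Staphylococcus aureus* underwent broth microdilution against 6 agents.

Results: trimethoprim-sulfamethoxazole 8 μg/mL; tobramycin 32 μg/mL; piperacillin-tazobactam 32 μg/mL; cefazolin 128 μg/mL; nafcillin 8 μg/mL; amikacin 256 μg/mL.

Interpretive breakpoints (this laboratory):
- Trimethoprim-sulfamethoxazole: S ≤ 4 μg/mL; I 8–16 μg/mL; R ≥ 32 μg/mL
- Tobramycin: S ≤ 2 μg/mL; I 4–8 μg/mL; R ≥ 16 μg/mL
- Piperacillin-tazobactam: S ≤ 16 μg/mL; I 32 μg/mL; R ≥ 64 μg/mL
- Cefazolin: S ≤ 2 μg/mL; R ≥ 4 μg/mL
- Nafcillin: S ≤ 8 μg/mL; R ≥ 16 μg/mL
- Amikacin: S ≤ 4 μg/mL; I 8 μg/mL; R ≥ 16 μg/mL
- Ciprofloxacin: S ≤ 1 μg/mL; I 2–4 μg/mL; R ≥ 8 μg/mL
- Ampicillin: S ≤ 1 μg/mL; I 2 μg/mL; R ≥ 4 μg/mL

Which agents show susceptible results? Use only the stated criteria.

Trimethoprim-sulfamethoxazole (8 μg/mL) in 8–16 μg/mL ⇒ Intermediate
Tobramycin 32 μg/mL: ≥ 16 μg/mL — R
Piperacillin-tazobactam (32 μg/mL) = 32 μg/mL — I
Cefazolin (128 μg/mL) ≥ 4 μg/mL ⇒ resistant
Nafcillin (8 μg/mL) ≤ 8 μg/mL — Susceptible
Amikacin 256 μg/mL: ≥ 16 μg/mL → resistant

nafcillin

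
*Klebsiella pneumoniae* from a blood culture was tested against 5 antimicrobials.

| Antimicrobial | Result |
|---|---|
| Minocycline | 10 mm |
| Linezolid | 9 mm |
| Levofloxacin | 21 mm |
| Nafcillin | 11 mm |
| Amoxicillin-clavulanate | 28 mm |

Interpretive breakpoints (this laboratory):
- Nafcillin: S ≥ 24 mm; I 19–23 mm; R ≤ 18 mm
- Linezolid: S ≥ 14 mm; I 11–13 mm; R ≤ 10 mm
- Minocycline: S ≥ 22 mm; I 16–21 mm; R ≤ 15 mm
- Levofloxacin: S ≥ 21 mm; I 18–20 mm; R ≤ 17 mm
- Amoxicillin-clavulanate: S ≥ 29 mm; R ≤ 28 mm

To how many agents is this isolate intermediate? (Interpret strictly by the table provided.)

Minocycline 10 mm: ≤ 15 mm ⇒ Resistant
Linezolid 9 mm: ≤ 10 mm → Resistant
Levofloxacin (21 mm) ≥ 21 mm → susceptible
Nafcillin: 11 mm is ≤ 18 mm ⇒ resistant
Amoxicillin-clavulanate 28 mm: ≤ 28 mm — resistant
Intermediate: 0

0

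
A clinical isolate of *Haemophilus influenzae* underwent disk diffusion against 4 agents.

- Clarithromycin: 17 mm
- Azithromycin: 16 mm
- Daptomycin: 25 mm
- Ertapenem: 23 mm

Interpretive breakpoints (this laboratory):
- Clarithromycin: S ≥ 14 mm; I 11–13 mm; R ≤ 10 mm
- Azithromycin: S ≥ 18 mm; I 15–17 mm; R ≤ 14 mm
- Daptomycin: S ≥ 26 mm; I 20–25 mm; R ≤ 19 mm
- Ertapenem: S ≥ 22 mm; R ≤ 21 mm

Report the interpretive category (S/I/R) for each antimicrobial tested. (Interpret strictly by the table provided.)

S, I, I, S

Clarithromycin 17 mm: ≥ 14 mm — S
Azithromycin (16 mm) in 15–17 mm — intermediate
Daptomycin (25 mm) in 20–25 mm → I
Ertapenem (23 mm) ≥ 22 mm → Susceptible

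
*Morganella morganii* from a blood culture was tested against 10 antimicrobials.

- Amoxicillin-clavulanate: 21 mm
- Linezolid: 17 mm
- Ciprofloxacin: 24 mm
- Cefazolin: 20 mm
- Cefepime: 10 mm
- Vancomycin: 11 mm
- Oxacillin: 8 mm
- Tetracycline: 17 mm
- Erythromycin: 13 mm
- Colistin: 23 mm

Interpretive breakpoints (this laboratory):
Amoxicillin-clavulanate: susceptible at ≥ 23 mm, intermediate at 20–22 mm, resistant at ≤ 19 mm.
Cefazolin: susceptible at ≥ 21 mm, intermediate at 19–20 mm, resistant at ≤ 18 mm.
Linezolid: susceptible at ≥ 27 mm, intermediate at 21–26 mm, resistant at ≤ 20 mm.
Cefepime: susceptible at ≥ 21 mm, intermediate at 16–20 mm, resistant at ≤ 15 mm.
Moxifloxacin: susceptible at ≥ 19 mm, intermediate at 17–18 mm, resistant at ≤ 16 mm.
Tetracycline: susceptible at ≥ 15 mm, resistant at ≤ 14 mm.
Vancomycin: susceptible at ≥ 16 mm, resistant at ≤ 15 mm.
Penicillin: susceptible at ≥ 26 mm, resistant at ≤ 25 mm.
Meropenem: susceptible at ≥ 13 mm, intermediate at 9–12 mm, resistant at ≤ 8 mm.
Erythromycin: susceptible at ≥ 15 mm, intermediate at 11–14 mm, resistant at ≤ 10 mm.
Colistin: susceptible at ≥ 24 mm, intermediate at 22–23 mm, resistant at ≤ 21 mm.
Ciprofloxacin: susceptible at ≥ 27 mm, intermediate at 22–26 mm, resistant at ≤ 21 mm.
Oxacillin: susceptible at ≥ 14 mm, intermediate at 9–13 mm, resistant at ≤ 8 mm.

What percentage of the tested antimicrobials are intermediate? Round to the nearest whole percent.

Amoxicillin-clavulanate: 21 mm is in 20–22 mm ⇒ I
Linezolid: 17 mm is ≤ 20 mm → R
Ciprofloxacin: 24 mm is in 22–26 mm ⇒ I
Cefazolin 20 mm: in 19–20 mm — I
Cefepime: 10 mm is ≤ 15 mm ⇒ R
Vancomycin 11 mm: ≤ 15 mm ⇒ Resistant
Oxacillin (8 mm) ≤ 8 mm → Resistant
Tetracycline 17 mm: ≥ 15 mm ⇒ Susceptible
Erythromycin: 13 mm is in 11–14 mm → Intermediate
Colistin (23 mm) in 22–23 mm — I
Intermediate: 5/10

50%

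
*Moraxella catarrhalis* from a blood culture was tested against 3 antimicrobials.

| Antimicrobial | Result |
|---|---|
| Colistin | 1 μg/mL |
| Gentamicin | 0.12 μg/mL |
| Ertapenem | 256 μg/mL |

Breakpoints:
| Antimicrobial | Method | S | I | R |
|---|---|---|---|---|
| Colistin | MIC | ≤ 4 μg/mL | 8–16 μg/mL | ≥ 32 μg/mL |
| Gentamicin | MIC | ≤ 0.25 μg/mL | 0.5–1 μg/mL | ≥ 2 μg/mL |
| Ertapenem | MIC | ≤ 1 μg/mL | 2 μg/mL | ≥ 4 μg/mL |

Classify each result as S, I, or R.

S, S, R

Colistin 1 μg/mL: ≤ 4 μg/mL — susceptible
Gentamicin (0.12 μg/mL) ≤ 0.25 μg/mL ⇒ S
Ertapenem: 256 μg/mL is ≥ 4 μg/mL ⇒ R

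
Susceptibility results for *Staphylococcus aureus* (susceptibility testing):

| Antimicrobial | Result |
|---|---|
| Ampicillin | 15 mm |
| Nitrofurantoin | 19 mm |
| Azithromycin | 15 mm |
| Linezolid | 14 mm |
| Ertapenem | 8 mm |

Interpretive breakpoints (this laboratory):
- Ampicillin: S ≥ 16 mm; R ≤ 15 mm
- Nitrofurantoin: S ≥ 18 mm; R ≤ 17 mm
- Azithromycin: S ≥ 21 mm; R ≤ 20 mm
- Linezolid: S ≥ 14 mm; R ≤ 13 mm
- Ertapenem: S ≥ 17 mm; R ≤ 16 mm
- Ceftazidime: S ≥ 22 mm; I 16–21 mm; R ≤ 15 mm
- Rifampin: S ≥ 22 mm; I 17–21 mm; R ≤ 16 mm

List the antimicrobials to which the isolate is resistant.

Ampicillin: 15 mm is ≤ 15 mm ⇒ resistant
Nitrofurantoin (19 mm) ≥ 18 mm — susceptible
Azithromycin (15 mm) ≤ 20 mm → Resistant
Linezolid 14 mm: ≥ 14 mm ⇒ susceptible
Ertapenem (8 mm) ≤ 16 mm — Resistant

ampicillin, azithromycin, ertapenem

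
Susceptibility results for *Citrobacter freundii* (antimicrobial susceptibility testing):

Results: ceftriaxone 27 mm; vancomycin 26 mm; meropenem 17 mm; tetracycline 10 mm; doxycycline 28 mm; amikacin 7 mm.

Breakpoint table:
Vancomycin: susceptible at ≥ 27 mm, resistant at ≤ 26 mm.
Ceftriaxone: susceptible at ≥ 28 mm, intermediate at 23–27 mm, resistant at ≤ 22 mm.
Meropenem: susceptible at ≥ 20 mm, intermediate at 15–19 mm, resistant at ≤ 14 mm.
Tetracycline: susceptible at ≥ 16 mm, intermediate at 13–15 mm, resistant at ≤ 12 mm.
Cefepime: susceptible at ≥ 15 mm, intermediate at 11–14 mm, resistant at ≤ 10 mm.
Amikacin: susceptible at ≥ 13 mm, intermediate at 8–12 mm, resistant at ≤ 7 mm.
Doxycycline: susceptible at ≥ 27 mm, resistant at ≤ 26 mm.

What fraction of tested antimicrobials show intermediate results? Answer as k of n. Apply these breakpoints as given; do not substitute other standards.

2 of 6

Ceftriaxone 27 mm: in 23–27 mm ⇒ Intermediate
Vancomycin (26 mm) ≤ 26 mm ⇒ Resistant
Meropenem: 17 mm is in 15–19 mm → intermediate
Tetracycline (10 mm) ≤ 12 mm → resistant
Doxycycline: 28 mm is ≥ 27 mm — S
Amikacin 7 mm: ≤ 7 mm ⇒ Resistant
Intermediate: 2/6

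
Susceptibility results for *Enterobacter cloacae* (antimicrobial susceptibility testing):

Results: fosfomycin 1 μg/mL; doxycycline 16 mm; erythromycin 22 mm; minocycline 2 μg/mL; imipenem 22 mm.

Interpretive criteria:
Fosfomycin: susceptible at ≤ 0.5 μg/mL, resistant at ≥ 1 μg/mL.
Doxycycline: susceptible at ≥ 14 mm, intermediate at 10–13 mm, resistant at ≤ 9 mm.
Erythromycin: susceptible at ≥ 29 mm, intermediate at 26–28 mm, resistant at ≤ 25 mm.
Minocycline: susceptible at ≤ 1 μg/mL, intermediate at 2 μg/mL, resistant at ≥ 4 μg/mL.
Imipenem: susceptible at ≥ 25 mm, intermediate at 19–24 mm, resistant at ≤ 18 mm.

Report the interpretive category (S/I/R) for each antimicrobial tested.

R, S, R, I, I

Fosfomycin: 1 μg/mL is ≥ 1 μg/mL → Resistant
Doxycycline 16 mm: ≥ 14 mm — S
Erythromycin: 22 mm is ≤ 25 mm → R
Minocycline 2 μg/mL: = 2 μg/mL — Intermediate
Imipenem: 22 mm is in 19–24 mm — intermediate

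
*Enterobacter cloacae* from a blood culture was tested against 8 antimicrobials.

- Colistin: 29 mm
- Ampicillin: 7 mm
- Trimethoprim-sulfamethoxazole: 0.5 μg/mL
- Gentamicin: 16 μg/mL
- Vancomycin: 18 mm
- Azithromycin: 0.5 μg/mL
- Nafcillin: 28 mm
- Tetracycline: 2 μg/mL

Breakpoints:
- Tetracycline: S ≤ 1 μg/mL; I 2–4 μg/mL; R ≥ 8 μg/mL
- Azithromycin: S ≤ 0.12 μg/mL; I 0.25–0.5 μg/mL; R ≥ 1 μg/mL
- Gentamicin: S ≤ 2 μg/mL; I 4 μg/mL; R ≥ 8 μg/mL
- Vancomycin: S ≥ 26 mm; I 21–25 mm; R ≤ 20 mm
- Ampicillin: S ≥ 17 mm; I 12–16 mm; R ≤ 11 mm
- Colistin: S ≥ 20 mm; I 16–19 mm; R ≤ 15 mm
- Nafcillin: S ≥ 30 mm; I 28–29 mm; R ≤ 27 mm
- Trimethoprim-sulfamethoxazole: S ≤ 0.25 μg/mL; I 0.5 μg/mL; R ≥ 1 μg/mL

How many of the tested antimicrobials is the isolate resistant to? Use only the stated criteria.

Colistin: 29 mm is ≥ 20 mm ⇒ susceptible
Ampicillin: 7 mm is ≤ 11 mm — R
Trimethoprim-sulfamethoxazole 0.5 μg/mL: = 0.5 μg/mL → intermediate
Gentamicin: 16 μg/mL is ≥ 8 μg/mL — Resistant
Vancomycin (18 mm) ≤ 20 mm — resistant
Azithromycin 0.5 μg/mL: in 0.25–0.5 μg/mL ⇒ intermediate
Nafcillin 28 mm: in 28–29 mm → intermediate
Tetracycline 2 μg/mL: in 2–4 μg/mL → intermediate
Resistant: 3

3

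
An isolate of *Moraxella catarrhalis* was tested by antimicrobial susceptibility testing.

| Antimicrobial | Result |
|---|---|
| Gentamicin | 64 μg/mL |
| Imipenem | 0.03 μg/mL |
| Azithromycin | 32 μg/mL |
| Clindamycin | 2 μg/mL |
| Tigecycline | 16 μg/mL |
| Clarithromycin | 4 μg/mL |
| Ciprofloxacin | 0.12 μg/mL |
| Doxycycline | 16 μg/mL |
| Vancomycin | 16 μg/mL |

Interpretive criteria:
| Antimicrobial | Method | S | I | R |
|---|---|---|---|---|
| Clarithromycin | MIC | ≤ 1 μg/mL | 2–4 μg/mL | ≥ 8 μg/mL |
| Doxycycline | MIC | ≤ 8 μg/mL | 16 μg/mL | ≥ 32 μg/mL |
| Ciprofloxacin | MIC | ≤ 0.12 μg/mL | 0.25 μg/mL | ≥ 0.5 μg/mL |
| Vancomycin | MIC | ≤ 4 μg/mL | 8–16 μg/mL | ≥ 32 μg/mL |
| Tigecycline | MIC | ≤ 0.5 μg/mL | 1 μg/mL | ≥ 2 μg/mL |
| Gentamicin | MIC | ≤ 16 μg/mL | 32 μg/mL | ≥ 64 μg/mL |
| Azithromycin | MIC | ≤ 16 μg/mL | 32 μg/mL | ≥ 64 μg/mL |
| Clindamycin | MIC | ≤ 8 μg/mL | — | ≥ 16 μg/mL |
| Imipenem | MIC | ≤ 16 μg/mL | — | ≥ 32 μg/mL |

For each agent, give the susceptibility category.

Gentamicin: 64 μg/mL is ≥ 64 μg/mL → Resistant
Imipenem 0.03 μg/mL: ≤ 16 μg/mL ⇒ S
Azithromycin (32 μg/mL) = 32 μg/mL → I
Clindamycin (2 μg/mL) ≤ 8 μg/mL → susceptible
Tigecycline 16 μg/mL: ≥ 2 μg/mL → Resistant
Clarithromycin (4 μg/mL) in 2–4 μg/mL — Intermediate
Ciprofloxacin (0.12 μg/mL) ≤ 0.12 μg/mL — S
Doxycycline 16 μg/mL: = 16 μg/mL — I
Vancomycin (16 μg/mL) in 8–16 μg/mL — intermediate

R, S, I, S, R, I, S, I, I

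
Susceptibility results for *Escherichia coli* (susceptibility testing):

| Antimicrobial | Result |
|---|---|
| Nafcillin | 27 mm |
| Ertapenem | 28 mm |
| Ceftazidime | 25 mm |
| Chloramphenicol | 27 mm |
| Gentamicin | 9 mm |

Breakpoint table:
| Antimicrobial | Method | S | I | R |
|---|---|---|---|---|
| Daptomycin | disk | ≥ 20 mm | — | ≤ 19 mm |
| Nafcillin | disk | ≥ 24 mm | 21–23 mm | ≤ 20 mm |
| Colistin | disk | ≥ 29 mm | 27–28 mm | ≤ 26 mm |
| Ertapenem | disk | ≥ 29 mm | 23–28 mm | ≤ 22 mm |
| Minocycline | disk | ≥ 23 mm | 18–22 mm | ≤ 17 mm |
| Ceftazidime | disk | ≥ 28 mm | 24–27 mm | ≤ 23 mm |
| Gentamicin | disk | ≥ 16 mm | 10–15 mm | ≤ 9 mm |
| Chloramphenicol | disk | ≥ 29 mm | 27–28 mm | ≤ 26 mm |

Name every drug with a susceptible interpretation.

nafcillin

Nafcillin (27 mm) ≥ 24 mm ⇒ susceptible
Ertapenem (28 mm) in 23–28 mm — Intermediate
Ceftazidime: 25 mm is in 24–27 mm ⇒ intermediate
Chloramphenicol (27 mm) in 27–28 mm → intermediate
Gentamicin (9 mm) ≤ 9 mm ⇒ R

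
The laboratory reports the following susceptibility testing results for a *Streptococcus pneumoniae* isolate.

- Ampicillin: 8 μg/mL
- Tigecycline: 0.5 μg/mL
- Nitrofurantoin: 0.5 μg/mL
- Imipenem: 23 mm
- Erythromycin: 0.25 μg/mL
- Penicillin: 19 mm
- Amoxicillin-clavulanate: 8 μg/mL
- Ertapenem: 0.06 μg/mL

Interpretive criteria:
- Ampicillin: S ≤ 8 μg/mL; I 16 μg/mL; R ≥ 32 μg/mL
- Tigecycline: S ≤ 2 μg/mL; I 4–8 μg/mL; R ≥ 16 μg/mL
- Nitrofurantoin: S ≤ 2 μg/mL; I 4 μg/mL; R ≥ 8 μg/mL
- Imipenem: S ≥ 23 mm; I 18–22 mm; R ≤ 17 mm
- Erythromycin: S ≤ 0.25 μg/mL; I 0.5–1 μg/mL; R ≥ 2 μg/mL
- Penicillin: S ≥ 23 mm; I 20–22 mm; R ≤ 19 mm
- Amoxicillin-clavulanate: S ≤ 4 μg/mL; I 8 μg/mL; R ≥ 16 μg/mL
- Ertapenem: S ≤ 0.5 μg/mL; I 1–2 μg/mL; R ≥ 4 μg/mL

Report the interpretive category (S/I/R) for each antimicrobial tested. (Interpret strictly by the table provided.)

S, S, S, S, S, R, I, S

Ampicillin 8 μg/mL: ≤ 8 μg/mL ⇒ Susceptible
Tigecycline: 0.5 μg/mL is ≤ 2 μg/mL → S
Nitrofurantoin: 0.5 μg/mL is ≤ 2 μg/mL ⇒ susceptible
Imipenem: 23 mm is ≥ 23 mm → susceptible
Erythromycin 0.25 μg/mL: ≤ 0.25 μg/mL ⇒ susceptible
Penicillin (19 mm) ≤ 19 mm → R
Amoxicillin-clavulanate (8 μg/mL) = 8 μg/mL ⇒ I
Ertapenem 0.06 μg/mL: ≤ 0.5 μg/mL → susceptible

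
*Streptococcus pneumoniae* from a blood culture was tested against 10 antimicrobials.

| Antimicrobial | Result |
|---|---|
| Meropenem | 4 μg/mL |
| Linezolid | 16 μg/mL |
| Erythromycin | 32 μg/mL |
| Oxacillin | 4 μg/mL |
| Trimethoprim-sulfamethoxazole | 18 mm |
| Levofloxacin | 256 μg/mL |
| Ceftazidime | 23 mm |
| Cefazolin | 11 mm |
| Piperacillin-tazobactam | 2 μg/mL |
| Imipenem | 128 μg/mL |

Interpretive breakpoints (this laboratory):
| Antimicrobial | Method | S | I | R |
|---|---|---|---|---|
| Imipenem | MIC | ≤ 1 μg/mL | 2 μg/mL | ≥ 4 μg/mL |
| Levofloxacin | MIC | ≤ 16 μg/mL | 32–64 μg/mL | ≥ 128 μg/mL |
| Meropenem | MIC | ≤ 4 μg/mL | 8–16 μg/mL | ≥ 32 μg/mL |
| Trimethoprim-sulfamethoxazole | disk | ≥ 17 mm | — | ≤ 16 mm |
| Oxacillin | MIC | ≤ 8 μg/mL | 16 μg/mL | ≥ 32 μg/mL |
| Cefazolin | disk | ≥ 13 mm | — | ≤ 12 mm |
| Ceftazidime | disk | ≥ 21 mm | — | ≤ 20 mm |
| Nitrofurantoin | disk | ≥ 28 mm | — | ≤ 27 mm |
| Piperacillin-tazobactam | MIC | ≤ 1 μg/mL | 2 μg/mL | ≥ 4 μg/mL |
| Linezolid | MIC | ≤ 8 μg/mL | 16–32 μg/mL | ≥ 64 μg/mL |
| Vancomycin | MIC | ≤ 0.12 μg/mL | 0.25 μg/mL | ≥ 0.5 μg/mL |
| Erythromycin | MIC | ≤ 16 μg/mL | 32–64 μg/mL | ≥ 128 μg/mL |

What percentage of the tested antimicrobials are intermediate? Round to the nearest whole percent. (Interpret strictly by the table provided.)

Meropenem (4 μg/mL) ≤ 4 μg/mL → S
Linezolid: 16 μg/mL is in 16–32 μg/mL → Intermediate
Erythromycin: 32 μg/mL is in 32–64 μg/mL → intermediate
Oxacillin (4 μg/mL) ≤ 8 μg/mL → susceptible
Trimethoprim-sulfamethoxazole 18 mm: ≥ 17 mm ⇒ Susceptible
Levofloxacin (256 μg/mL) ≥ 128 μg/mL ⇒ resistant
Ceftazidime: 23 mm is ≥ 21 mm ⇒ Susceptible
Cefazolin 11 mm: ≤ 12 mm → Resistant
Piperacillin-tazobactam: 2 μg/mL is = 2 μg/mL — I
Imipenem (128 μg/mL) ≥ 4 μg/mL — R
Intermediate: 3/10

30%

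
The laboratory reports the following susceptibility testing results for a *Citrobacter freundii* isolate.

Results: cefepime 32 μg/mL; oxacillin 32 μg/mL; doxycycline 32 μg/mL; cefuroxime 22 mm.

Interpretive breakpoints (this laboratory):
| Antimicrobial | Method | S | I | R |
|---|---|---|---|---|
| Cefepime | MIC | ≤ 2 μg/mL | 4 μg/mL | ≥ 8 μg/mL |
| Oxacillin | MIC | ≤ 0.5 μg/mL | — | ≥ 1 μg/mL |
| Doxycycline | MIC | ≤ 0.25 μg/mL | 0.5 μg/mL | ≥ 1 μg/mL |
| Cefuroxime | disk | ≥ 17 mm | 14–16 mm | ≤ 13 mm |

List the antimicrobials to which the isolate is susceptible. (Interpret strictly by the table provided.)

cefuroxime

Cefepime: 32 μg/mL is ≥ 8 μg/mL — R
Oxacillin: 32 μg/mL is ≥ 1 μg/mL → resistant
Doxycycline (32 μg/mL) ≥ 1 μg/mL — resistant
Cefuroxime: 22 mm is ≥ 17 mm — Susceptible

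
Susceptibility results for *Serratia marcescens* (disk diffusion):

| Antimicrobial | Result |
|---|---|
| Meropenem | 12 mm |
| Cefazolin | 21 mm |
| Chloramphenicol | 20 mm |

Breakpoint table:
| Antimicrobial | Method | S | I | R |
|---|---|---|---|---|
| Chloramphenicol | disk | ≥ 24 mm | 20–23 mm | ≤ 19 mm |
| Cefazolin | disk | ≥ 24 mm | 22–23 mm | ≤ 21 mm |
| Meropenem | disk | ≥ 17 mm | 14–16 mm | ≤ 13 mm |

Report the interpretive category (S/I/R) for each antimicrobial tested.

Meropenem 12 mm: ≤ 13 mm → Resistant
Cefazolin (21 mm) ≤ 21 mm — Resistant
Chloramphenicol 20 mm: in 20–23 mm → I

R, R, I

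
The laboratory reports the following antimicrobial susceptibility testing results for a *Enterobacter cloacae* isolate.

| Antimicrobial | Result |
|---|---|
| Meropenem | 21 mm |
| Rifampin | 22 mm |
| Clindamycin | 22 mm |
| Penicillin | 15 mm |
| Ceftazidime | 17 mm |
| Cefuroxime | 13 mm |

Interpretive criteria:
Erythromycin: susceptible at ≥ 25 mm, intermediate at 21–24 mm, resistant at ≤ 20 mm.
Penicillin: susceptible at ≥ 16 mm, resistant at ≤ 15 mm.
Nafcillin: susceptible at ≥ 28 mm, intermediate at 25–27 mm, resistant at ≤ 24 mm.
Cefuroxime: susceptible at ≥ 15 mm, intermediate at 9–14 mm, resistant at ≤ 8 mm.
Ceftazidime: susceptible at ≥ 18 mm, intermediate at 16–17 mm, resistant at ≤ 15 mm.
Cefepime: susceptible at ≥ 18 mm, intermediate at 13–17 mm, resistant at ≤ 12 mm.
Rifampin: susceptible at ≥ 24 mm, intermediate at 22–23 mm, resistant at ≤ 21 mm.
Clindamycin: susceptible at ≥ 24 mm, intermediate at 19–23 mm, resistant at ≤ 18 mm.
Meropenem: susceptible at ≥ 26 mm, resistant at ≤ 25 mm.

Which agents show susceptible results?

none

Meropenem (21 mm) ≤ 25 mm — Resistant
Rifampin (22 mm) in 22–23 mm → I
Clindamycin (22 mm) in 19–23 mm → Intermediate
Penicillin (15 mm) ≤ 15 mm — Resistant
Ceftazidime: 17 mm is in 16–17 mm ⇒ Intermediate
Cefuroxime 13 mm: in 9–14 mm — intermediate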